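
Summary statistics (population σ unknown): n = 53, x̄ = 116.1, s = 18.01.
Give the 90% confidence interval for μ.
(111.96, 120.24)

t-interval (σ unknown):
df = n - 1 = 52
t* = 1.675 for 90% confidence

Margin of error = t* · s/√n = 1.675 · 18.01/√53 = 4.14

CI: (111.96, 120.24)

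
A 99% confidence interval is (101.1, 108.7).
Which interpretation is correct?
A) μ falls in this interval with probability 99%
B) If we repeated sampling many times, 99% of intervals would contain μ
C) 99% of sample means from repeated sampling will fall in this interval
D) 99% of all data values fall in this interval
B

A) Wrong — μ is fixed; the randomness lives in the interval, not in μ.
B) Correct — this is the frequentist long-run coverage interpretation.
C) Wrong — coverage applies to intervals containing μ, not to future x̄ values.
D) Wrong — a CI is about the parameter μ, not individual data values.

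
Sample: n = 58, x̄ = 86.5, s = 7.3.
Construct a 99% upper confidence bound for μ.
μ ≤ 88.79

Upper bound (one-sided):
t* = 2.394 (one-sided for 99%)
Upper bound = x̄ + t* · s/√n = 86.5 + 2.394 · 7.3/√58 = 88.79

We are 99% confident that μ ≤ 88.79.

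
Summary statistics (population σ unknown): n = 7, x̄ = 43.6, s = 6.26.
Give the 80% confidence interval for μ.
(40.19, 47.01)

t-interval (σ unknown):
df = n - 1 = 6
t* = 1.440 for 80% confidence

Margin of error = t* · s/√n = 1.440 · 6.26/√7 = 3.41

CI: (40.19, 47.01)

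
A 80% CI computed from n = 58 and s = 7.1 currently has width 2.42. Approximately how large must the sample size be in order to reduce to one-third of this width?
n ≈ 522

CI width ∝ 1/√n
To reduce width by factor 3, need √n to grow by 3 → need 3² = 9 times as many samples.

Current: n = 58, width = 2.42
New: n = 522, width ≈ 0.80

Width reduced by factor of 2.42/0.80 = 3.02.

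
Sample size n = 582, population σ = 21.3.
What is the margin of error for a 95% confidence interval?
Margin of error = 1.73

Margin of error = z* · σ/√n
= 1.960 · 21.3/√582
= 1.960 · 21.3/24.1247
= 1.73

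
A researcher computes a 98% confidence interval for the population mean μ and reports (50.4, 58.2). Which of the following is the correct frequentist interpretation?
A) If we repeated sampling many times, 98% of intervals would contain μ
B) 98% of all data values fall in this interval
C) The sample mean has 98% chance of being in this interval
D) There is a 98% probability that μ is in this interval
A

A) Correct — this is the frequentist long-run coverage interpretation.
B) Wrong — a CI is about the parameter μ, not individual data values.
C) Wrong — x̄ is observed and sits in the interval by construction.
D) Wrong — μ is fixed; the randomness lives in the interval, not in μ.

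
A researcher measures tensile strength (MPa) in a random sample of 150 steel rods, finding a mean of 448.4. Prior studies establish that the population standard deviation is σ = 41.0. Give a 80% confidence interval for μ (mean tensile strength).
(444.11, 452.69)

z-interval (σ known):
z* = 1.282 for 80% confidence

Margin of error = z* · σ/√n = 1.282 · 41.0/√150 = 4.29

CI: (448.4 - 4.29, 448.4 + 4.29) = (444.11, 452.69)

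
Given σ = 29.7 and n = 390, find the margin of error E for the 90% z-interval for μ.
Margin of error = 2.47

Margin of error = z* · σ/√n
= 1.645 · 29.7/√390
= 1.645 · 29.7/19.7484
= 2.47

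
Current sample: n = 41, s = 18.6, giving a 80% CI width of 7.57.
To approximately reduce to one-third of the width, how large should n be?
n ≈ 369

CI width ∝ 1/√n
To reduce width by factor 3, need √n to grow by 3 → need 3² = 9 times as many samples.

Current: n = 41, width = 7.57
New: n = 369, width ≈ 2.49

Width reduced by factor of 7.57/2.49 = 3.04.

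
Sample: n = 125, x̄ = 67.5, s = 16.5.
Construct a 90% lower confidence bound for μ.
μ ≥ 65.60

Lower bound (one-sided):
t* = 1.288 (one-sided for 90%)
Lower bound = x̄ - t* · s/√n = 67.5 - 1.288 · 16.5/√125 = 65.60

We are 90% confident that μ ≥ 65.60.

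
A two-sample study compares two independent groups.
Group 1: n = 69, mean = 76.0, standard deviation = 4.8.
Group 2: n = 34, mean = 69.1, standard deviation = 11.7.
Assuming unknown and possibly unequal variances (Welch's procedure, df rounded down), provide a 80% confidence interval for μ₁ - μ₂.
(4.18, 9.62)

Difference: x̄₁ - x̄₂ = 6.90
SE = √(s₁²/n₁ + s₂²/n₂) = √(4.8²/69 + 11.7²/34) = 2.0881
df = 38.57 → 38 (Welch–Satterthwaite, rounded down)
t* = 1.304

CI: 6.90 ± 1.304 · 2.0881 = 6.90 ± 2.72 = (4.18, 9.62)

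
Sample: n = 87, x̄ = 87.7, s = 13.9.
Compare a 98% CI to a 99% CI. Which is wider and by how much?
99% CI is wider by 0.79

df = 86
98% CI: t* = 2.370, (84.17, 91.23), width = 2 · t* · s/√n = 7.06
99% CI: t* = 2.634, (83.77, 91.63), width = 2 · t* · s/√n = 7.85

The 99% CI is wider by 7.85 - 7.06 = 0.79.
Higher confidence requires a wider interval.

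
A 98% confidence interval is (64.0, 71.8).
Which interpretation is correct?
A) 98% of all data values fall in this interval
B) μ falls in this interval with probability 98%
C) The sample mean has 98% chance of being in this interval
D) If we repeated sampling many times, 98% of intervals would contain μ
D

A) Wrong — a CI is about the parameter μ, not individual data values.
B) Wrong — μ is fixed; the randomness lives in the interval, not in μ.
C) Wrong — x̄ is observed and sits in the interval by construction.
D) Correct — this is the frequentist long-run coverage interpretation.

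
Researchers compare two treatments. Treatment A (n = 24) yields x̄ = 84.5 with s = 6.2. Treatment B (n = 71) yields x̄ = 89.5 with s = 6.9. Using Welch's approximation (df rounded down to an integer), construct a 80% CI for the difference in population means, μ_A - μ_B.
(-6.96, -3.04)

Difference: x̄₁ - x̄₂ = -5.00
SE = √(s₁²/n₁ + s₂²/n₂) = √(6.2²/24 + 6.9²/71) = 1.5074
df = 43.77 → 43 (Welch–Satterthwaite, rounded down)
t* = 1.302

CI: -5.00 ± 1.302 · 1.5074 = -5.00 ± 1.96 = (-6.96, -3.04)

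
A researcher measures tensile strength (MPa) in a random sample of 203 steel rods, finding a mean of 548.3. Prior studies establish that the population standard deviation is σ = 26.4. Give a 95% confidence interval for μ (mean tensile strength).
(544.67, 551.93)

z-interval (σ known):
z* = 1.960 for 95% confidence

Margin of error = z* · σ/√n = 1.960 · 26.4/√203 = 3.63

CI: (548.3 - 3.63, 548.3 + 3.63) = (544.67, 551.93)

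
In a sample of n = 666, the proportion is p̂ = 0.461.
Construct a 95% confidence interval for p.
(0.423, 0.499)

Proportion CI:
SE = √(p̂(1-p̂)/n) = √(0.461 · 0.539 / 666) = 0.01932

z* = 1.960
Margin = z* · SE = 1.960 · 0.01932 = 0.0379

CI: 0.461 ± 0.0379 = (0.423, 0.499)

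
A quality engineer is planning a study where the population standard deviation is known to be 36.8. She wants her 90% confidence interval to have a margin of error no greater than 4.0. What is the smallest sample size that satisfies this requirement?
n ≥ 230

For margin E ≤ 4.0:
n ≥ (z* · σ / E)²
n ≥ (1.645 · 36.8 / 4.0)²
n ≥ 229.04

Minimum n = 230 (rounding up)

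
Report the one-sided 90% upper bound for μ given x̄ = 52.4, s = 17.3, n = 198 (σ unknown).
μ ≤ 53.98

Upper bound (one-sided):
t* = 1.286 (one-sided for 90%)
Upper bound = x̄ + t* · s/√n = 52.4 + 1.286 · 17.3/√198 = 53.98

We are 90% confident that μ ≤ 53.98.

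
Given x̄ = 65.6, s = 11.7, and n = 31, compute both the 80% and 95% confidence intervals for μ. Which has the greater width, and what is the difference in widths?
95% CI is wider by 3.07

df = 30
80% CI: t* = 1.310, (62.85, 68.35), width = 2 · t* · s/√n = 5.51
95% CI: t* = 2.042, (61.31, 69.89), width = 2 · t* · s/√n = 8.58

The 95% CI is wider by 8.58 - 5.51 = 3.07.
Higher confidence requires a wider interval.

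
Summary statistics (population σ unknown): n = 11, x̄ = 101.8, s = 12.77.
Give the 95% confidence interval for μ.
(93.22, 110.38)

t-interval (σ unknown):
df = n - 1 = 10
t* = 2.228 for 95% confidence

Margin of error = t* · s/√n = 2.228 · 12.77/√11 = 8.58

CI: (93.22, 110.38)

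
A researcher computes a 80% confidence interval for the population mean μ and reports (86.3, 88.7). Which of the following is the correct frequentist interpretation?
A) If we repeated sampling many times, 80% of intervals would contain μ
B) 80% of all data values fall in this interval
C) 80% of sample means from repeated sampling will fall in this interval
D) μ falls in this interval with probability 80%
A

A) Correct — this is the frequentist long-run coverage interpretation.
B) Wrong — a CI is about the parameter μ, not individual data values.
C) Wrong — coverage applies to intervals containing μ, not to future x̄ values.
D) Wrong — μ is fixed; the randomness lives in the interval, not in μ.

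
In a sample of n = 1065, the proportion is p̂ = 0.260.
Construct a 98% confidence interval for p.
(0.229, 0.291)

Proportion CI:
SE = √(p̂(1-p̂)/n) = √(0.260 · 0.740 / 1065) = 0.01344

z* = 2.326
Margin = z* · SE = 2.326 · 0.01344 = 0.0313

CI: 0.260 ± 0.0313 = (0.229, 0.291)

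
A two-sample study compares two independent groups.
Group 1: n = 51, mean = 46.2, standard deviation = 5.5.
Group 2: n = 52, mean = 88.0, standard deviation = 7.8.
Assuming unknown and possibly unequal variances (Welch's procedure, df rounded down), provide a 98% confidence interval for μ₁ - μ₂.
(-44.94, -38.66)

Difference: x̄₁ - x̄₂ = -41.80
SE = √(s₁²/n₁ + s₂²/n₂) = √(5.5²/51 + 7.8²/52) = 1.3278
df = 91.76 → 91 (Welch–Satterthwaite, rounded down)
t* = 2.368

CI: -41.80 ± 2.368 · 1.3278 = -41.80 ± 3.14 = (-44.94, -38.66)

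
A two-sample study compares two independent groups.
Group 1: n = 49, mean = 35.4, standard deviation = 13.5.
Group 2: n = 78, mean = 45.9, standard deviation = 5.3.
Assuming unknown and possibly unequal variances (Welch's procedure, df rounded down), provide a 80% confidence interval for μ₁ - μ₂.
(-13.12, -7.88)

Difference: x̄₁ - x̄₂ = -10.50
SE = √(s₁²/n₁ + s₂²/n₂) = √(13.5²/49 + 5.3²/78) = 2.0198
df = 57.41 → 57 (Welch–Satterthwaite, rounded down)
t* = 1.297

CI: -10.50 ± 1.297 · 2.0198 = -10.50 ± 2.62 = (-13.12, -7.88)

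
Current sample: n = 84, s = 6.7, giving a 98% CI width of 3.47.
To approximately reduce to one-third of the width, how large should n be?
n ≈ 756

CI width ∝ 1/√n
To reduce width by factor 3, need √n to grow by 3 → need 3² = 9 times as many samples.

Current: n = 84, width = 3.47
New: n = 756, width ≈ 1.14

Width reduced by factor of 3.47/1.14 = 3.04.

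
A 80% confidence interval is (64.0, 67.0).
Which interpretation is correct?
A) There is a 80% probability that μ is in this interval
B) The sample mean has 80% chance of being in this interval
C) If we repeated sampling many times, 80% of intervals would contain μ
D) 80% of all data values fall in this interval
C

A) Wrong — μ is fixed; the randomness lives in the interval, not in μ.
B) Wrong — x̄ is observed and sits in the interval by construction.
C) Correct — this is the frequentist long-run coverage interpretation.
D) Wrong — a CI is about the parameter μ, not individual data values.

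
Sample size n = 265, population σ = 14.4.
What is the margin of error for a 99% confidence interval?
Margin of error = 2.28

Margin of error = z* · σ/√n
= 2.576 · 14.4/√265
= 2.576 · 14.4/16.2788
= 2.28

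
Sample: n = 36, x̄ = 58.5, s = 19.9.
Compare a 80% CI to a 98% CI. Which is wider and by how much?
98% CI is wider by 7.51

df = 35
80% CI: t* = 1.306, (54.17, 62.83), width = 2 · t* · s/√n = 8.66
98% CI: t* = 2.438, (50.41, 66.59), width = 2 · t* · s/√n = 16.17

The 98% CI is wider by 16.17 - 8.66 = 7.51.
Higher confidence requires a wider interval.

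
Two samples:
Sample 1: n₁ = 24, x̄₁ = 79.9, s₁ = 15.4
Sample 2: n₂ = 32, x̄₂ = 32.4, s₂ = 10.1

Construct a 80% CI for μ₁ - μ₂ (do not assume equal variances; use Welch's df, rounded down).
(42.78, 52.22)

Difference: x̄₁ - x̄₂ = 47.50
SE = √(s₁²/n₁ + s₂²/n₂) = √(15.4²/24 + 10.1²/32) = 3.6152
df = 37.35 → 37 (Welch–Satterthwaite, rounded down)
t* = 1.305

CI: 47.50 ± 1.305 · 3.6152 = 47.50 ± 4.72 = (42.78, 52.22)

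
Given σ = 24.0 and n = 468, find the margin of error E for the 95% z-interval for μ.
Margin of error = 2.17

Margin of error = z* · σ/√n
= 1.960 · 24.0/√468
= 1.960 · 24.0/21.6333
= 2.17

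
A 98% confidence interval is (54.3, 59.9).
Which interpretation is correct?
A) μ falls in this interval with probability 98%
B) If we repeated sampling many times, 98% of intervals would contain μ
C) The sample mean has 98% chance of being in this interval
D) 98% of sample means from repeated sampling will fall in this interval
B

A) Wrong — μ is fixed; the randomness lives in the interval, not in μ.
B) Correct — this is the frequentist long-run coverage interpretation.
C) Wrong — x̄ is observed and sits in the interval by construction.
D) Wrong — coverage applies to intervals containing μ, not to future x̄ values.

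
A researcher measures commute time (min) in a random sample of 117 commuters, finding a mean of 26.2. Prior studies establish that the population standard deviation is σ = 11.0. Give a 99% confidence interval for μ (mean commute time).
(23.58, 28.82)

z-interval (σ known):
z* = 2.576 for 99% confidence

Margin of error = z* · σ/√n = 2.576 · 11.0/√117 = 2.62

CI: (26.2 - 2.62, 26.2 + 2.62) = (23.58, 28.82)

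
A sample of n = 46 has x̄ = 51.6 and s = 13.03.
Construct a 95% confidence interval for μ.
(47.73, 55.47)

t-interval (σ unknown):
df = n - 1 = 45
t* = 2.014 for 95% confidence

Margin of error = t* · s/√n = 2.014 · 13.03/√46 = 3.87

CI: (47.73, 55.47)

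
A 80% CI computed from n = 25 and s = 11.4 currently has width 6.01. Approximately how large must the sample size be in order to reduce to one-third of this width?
n ≈ 225

CI width ∝ 1/√n
To reduce width by factor 3, need √n to grow by 3 → need 3² = 9 times as many samples.

Current: n = 25, width = 6.01
New: n = 225, width ≈ 1.95

Width reduced by factor of 6.01/1.95 = 3.08.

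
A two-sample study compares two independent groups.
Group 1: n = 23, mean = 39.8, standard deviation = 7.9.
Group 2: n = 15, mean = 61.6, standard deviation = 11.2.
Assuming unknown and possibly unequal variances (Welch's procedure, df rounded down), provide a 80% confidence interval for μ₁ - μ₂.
(-26.19, -17.41)

Difference: x̄₁ - x̄₂ = -21.80
SE = √(s₁²/n₁ + s₂²/n₂) = √(7.9²/23 + 11.2²/15) = 3.3281
df = 23.02 → 23 (Welch–Satterthwaite, rounded down)
t* = 1.319

CI: -21.80 ± 1.319 · 3.3281 = -21.80 ± 4.39 = (-26.19, -17.41)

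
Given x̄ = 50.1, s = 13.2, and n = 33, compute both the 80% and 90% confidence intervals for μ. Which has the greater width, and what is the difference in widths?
90% CI is wider by 1.77

df = 32
80% CI: t* = 1.309, (47.09, 53.11), width = 2 · t* · s/√n = 6.02
90% CI: t* = 1.694, (46.21, 53.99), width = 2 · t* · s/√n = 7.79

The 90% CI is wider by 7.79 - 6.02 = 1.77.
Higher confidence requires a wider interval.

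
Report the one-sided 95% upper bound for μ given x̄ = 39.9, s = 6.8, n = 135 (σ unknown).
μ ≤ 40.87

Upper bound (one-sided):
t* = 1.656 (one-sided for 95%)
Upper bound = x̄ + t* · s/√n = 39.9 + 1.656 · 6.8/√135 = 40.87

We are 95% confident that μ ≤ 40.87.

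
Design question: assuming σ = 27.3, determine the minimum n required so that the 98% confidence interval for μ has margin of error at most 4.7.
n ≥ 183

For margin E ≤ 4.7:
n ≥ (z* · σ / E)²
n ≥ (2.326 · 27.3 / 4.7)²
n ≥ 182.54

Minimum n = 183 (rounding up)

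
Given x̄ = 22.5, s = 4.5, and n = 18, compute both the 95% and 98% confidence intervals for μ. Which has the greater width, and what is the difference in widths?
98% CI is wider by 0.97

df = 17
95% CI: t* = 2.110, (20.26, 24.74), width = 2 · t* · s/√n = 4.48
98% CI: t* = 2.567, (19.78, 25.22), width = 2 · t* · s/√n = 5.45

The 98% CI is wider by 5.45 - 4.48 = 0.97.
Higher confidence requires a wider interval.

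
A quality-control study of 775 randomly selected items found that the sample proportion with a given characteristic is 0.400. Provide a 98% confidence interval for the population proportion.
(0.359, 0.441)

Proportion CI:
SE = √(p̂(1-p̂)/n) = √(0.400 · 0.600 / 775) = 0.01760

z* = 2.326
Margin = z* · SE = 2.326 · 0.01760 = 0.0409

CI: 0.400 ± 0.0409 = (0.359, 0.441)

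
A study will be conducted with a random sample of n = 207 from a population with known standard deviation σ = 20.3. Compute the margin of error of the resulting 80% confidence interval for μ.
Margin of error = 1.81

Margin of error = z* · σ/√n
= 1.282 · 20.3/√207
= 1.282 · 20.3/14.3875
= 1.81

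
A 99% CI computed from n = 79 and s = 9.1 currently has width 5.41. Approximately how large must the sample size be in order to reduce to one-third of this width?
n ≈ 711

CI width ∝ 1/√n
To reduce width by factor 3, need √n to grow by 3 → need 3² = 9 times as many samples.

Current: n = 79, width = 5.41
New: n = 711, width ≈ 1.76

Width reduced by factor of 5.41/1.76 = 3.07.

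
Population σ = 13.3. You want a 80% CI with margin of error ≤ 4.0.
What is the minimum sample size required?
n ≥ 19

For margin E ≤ 4.0:
n ≥ (z* · σ / E)²
n ≥ (1.282 · 13.3 / 4.0)²
n ≥ 18.17

Minimum n = 19 (rounding up)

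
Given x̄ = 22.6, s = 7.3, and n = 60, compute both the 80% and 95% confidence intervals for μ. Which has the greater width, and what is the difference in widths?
95% CI is wider by 1.33

df = 59
80% CI: t* = 1.296, (21.38, 23.82), width = 2 · t* · s/√n = 2.44
95% CI: t* = 2.001, (20.71, 24.49), width = 2 · t* · s/√n = 3.77

The 95% CI is wider by 3.77 - 2.44 = 1.33.
Higher confidence requires a wider interval.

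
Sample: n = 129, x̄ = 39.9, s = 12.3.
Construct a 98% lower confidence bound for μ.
μ ≥ 37.65

Lower bound (one-sided):
t* = 2.075 (one-sided for 98%)
Lower bound = x̄ - t* · s/√n = 39.9 - 2.075 · 12.3/√129 = 37.65

We are 98% confident that μ ≥ 37.65.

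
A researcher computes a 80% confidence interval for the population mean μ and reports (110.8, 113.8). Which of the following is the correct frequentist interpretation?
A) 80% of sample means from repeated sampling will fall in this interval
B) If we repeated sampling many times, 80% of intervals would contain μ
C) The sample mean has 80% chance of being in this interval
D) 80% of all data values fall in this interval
B

A) Wrong — coverage applies to intervals containing μ, not to future x̄ values.
B) Correct — this is the frequentist long-run coverage interpretation.
C) Wrong — x̄ is observed and sits in the interval by construction.
D) Wrong — a CI is about the parameter μ, not individual data values.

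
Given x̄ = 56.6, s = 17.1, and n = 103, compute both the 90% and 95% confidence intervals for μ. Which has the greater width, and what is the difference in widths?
95% CI is wider by 1.09

df = 102
90% CI: t* = 1.660, (53.80, 59.40), width = 2 · t* · s/√n = 5.59
95% CI: t* = 1.983, (53.26, 59.94), width = 2 · t* · s/√n = 6.68

The 95% CI is wider by 6.68 - 5.59 = 1.09.
Higher confidence requires a wider interval.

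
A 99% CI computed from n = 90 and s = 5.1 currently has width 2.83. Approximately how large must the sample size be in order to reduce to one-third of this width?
n ≈ 810

CI width ∝ 1/√n
To reduce width by factor 3, need √n to grow by 3 → need 3² = 9 times as many samples.

Current: n = 90, width = 2.83
New: n = 810, width ≈ 0.93

Width reduced by factor of 2.83/0.93 = 3.04.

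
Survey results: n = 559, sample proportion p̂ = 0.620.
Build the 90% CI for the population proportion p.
(0.586, 0.654)

Proportion CI:
SE = √(p̂(1-p̂)/n) = √(0.620 · 0.380 / 559) = 0.02053

z* = 1.645
Margin = z* · SE = 1.645 · 0.02053 = 0.0338

CI: 0.620 ± 0.0338 = (0.586, 0.654)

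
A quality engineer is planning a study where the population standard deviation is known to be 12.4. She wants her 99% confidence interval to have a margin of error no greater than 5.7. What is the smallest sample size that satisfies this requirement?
n ≥ 32

For margin E ≤ 5.7:
n ≥ (z* · σ / E)²
n ≥ (2.576 · 12.4 / 5.7)²
n ≥ 31.40

Minimum n = 32 (rounding up)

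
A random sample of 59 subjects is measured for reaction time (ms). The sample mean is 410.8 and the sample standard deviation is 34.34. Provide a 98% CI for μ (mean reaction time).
(400.11, 421.49)

t-interval (σ unknown):
df = n - 1 = 58
t* = 2.392 for 98% confidence

Margin of error = t* · s/√n = 2.392 · 34.34/√59 = 10.69

CI: (400.11, 421.49)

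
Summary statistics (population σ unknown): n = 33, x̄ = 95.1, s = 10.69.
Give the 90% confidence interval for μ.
(91.95, 98.25)

t-interval (σ unknown):
df = n - 1 = 32
t* = 1.694 for 90% confidence

Margin of error = t* · s/√n = 1.694 · 10.69/√33 = 3.15

CI: (91.95, 98.25)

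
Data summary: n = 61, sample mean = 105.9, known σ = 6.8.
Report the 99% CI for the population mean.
(103.66, 108.14)

z-interval (σ known):
z* = 2.576 for 99% confidence

Margin of error = z* · σ/√n = 2.576 · 6.8/√61 = 2.24

CI: (105.9 - 2.24, 105.9 + 2.24) = (103.66, 108.14)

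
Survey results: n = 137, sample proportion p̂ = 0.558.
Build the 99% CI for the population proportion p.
(0.449, 0.667)

Proportion CI:
SE = √(p̂(1-p̂)/n) = √(0.558 · 0.442 / 137) = 0.04243

z* = 2.576
Margin = z* · SE = 2.576 · 0.04243 = 0.1093

CI: 0.558 ± 0.1093 = (0.449, 0.667)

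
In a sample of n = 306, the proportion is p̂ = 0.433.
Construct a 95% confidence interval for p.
(0.377, 0.489)

Proportion CI:
SE = √(p̂(1-p̂)/n) = √(0.433 · 0.567 / 306) = 0.02833

z* = 1.960
Margin = z* · SE = 1.960 · 0.02833 = 0.0555

CI: 0.433 ± 0.0555 = (0.377, 0.489)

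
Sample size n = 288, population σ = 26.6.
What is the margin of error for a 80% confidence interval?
Margin of error = 2.01

Margin of error = z* · σ/√n
= 1.282 · 26.6/√288
= 1.282 · 26.6/16.9706
= 2.01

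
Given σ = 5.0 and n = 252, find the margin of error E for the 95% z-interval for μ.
Margin of error = 0.62

Margin of error = z* · σ/√n
= 1.960 · 5.0/√252
= 1.960 · 5.0/15.8745
= 0.62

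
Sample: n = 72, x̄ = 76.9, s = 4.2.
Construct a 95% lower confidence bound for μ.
μ ≥ 76.07

Lower bound (one-sided):
t* = 1.667 (one-sided for 95%)
Lower bound = x̄ - t* · s/√n = 76.9 - 1.667 · 4.2/√72 = 76.07

We are 95% confident that μ ≥ 76.07.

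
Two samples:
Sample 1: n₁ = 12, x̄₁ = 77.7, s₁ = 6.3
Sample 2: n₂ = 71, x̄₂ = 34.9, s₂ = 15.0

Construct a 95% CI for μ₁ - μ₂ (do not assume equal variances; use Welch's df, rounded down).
(37.64, 47.96)

Difference: x̄₁ - x̄₂ = 42.80
SE = √(s₁²/n₁ + s₂²/n₂) = √(6.3²/12 + 15.0²/71) = 2.5449
df = 36.86 → 36 (Welch–Satterthwaite, rounded down)
t* = 2.028

CI: 42.80 ± 2.028 · 2.5449 = 42.80 ± 5.16 = (37.64, 47.96)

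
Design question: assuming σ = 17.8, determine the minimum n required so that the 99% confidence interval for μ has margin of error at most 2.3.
n ≥ 398

For margin E ≤ 2.3:
n ≥ (z* · σ / E)²
n ≥ (2.576 · 17.8 / 2.3)²
n ≥ 397.44

Minimum n = 398 (rounding up)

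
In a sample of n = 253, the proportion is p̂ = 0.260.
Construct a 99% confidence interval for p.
(0.189, 0.331)

Proportion CI:
SE = √(p̂(1-p̂)/n) = √(0.260 · 0.740 / 253) = 0.02758

z* = 2.576
Margin = z* · SE = 2.576 · 0.02758 = 0.0710

CI: 0.260 ± 0.0710 = (0.189, 0.331)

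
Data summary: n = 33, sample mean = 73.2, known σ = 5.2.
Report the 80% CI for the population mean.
(72.04, 74.36)

z-interval (σ known):
z* = 1.282 for 80% confidence

Margin of error = z* · σ/√n = 1.282 · 5.2/√33 = 1.16

CI: (73.2 - 1.16, 73.2 + 1.16) = (72.04, 74.36)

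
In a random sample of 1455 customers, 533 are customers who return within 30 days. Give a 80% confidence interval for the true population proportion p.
(0.350, 0.383)

Proportion CI:
p̂ = 533/1455 = 0.36632
SE = √(p̂(1-p̂)/n) = √(0.36632 · 0.63368 / 1455) = 0.01263

z* = 1.282
Margin = z* · SE = 1.282 · 0.01263 = 0.0162

CI: 0.36632 ± 0.0162 = (0.350, 0.383)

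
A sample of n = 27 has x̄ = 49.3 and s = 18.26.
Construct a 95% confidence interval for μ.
(42.07, 56.53)

t-interval (σ unknown):
df = n - 1 = 26
t* = 2.056 for 95% confidence

Margin of error = t* · s/√n = 2.056 · 18.26/√27 = 7.23

CI: (42.07, 56.53)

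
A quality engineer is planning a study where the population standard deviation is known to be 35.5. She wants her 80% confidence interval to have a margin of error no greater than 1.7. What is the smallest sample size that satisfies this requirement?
n ≥ 717

For margin E ≤ 1.7:
n ≥ (z* · σ / E)²
n ≥ (1.282 · 35.5 / 1.7)²
n ≥ 716.70

Minimum n = 717 (rounding up)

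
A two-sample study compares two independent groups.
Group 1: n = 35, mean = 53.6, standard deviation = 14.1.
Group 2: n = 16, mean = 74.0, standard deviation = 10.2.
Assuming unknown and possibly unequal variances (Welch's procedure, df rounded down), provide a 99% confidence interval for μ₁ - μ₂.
(-29.85, -10.95)

Difference: x̄₁ - x̄₂ = -20.40
SE = √(s₁²/n₁ + s₂²/n₂) = √(14.1²/35 + 10.2²/16) = 3.4904
df = 39.39 → 39 (Welch–Satterthwaite, rounded down)
t* = 2.708

CI: -20.40 ± 2.708 · 3.4904 = -20.40 ± 9.45 = (-29.85, -10.95)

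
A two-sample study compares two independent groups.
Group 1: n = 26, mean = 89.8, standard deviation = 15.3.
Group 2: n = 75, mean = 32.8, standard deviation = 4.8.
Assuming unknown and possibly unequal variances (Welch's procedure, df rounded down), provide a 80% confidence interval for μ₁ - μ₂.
(52.99, 61.01)

Difference: x̄₁ - x̄₂ = 57.00
SE = √(s₁²/n₁ + s₂²/n₂) = √(15.3²/26 + 4.8²/75) = 3.0513
df = 26.72 → 26 (Welch–Satterthwaite, rounded down)
t* = 1.315

CI: 57.00 ± 1.315 · 3.0513 = 57.00 ± 4.01 = (52.99, 61.01)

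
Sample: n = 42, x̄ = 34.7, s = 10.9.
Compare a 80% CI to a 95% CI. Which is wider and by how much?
95% CI is wider by 2.41

df = 41
80% CI: t* = 1.303, (32.51, 36.89), width = 2 · t* · s/√n = 4.38
95% CI: t* = 2.020, (31.30, 38.10), width = 2 · t* · s/√n = 6.79

The 95% CI is wider by 6.79 - 4.38 = 2.41.
Higher confidence requires a wider interval.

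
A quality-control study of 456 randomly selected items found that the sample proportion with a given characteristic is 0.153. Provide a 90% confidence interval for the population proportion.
(0.125, 0.181)

Proportion CI:
SE = √(p̂(1-p̂)/n) = √(0.153 · 0.847 / 456) = 0.01686

z* = 1.645
Margin = z* · SE = 1.645 · 0.01686 = 0.0277

CI: 0.153 ± 0.0277 = (0.125, 0.181)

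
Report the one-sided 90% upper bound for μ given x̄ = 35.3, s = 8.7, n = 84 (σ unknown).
μ ≤ 36.53

Upper bound (one-sided):
t* = 1.292 (one-sided for 90%)
Upper bound = x̄ + t* · s/√n = 35.3 + 1.292 · 8.7/√84 = 36.53

We are 90% confident that μ ≤ 36.53.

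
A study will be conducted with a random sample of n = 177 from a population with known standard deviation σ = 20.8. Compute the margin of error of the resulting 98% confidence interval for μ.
Margin of error = 3.64

Margin of error = z* · σ/√n
= 2.326 · 20.8/√177
= 2.326 · 20.8/13.3041
= 3.64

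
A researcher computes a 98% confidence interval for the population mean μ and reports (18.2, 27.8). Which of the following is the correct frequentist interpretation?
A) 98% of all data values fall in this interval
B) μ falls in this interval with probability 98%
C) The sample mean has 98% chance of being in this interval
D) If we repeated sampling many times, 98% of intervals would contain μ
D

A) Wrong — a CI is about the parameter μ, not individual data values.
B) Wrong — μ is fixed; the randomness lives in the interval, not in μ.
C) Wrong — x̄ is observed and sits in the interval by construction.
D) Correct — this is the frequentist long-run coverage interpretation.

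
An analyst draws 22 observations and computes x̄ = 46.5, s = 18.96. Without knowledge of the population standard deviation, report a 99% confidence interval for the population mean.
(35.06, 57.94)

t-interval (σ unknown):
df = n - 1 = 21
t* = 2.831 for 99% confidence

Margin of error = t* · s/√n = 2.831 · 18.96/√22 = 11.44

CI: (35.06, 57.94)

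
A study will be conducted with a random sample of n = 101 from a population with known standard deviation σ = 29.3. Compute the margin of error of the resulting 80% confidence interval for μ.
Margin of error = 3.74

Margin of error = z* · σ/√n
= 1.282 · 29.3/√101
= 1.282 · 29.3/10.0499
= 3.74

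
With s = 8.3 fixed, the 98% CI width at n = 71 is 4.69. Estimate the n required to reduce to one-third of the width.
n ≈ 639

CI width ∝ 1/√n
To reduce width by factor 3, need √n to grow by 3 → need 3² = 9 times as many samples.

Current: n = 71, width = 4.69
New: n = 639, width ≈ 1.53

Width reduced by factor of 4.69/1.53 = 3.07.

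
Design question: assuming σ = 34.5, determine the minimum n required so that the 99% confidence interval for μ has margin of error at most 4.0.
n ≥ 494

For margin E ≤ 4.0:
n ≥ (z* · σ / E)²
n ≥ (2.576 · 34.5 / 4.0)²
n ≥ 493.64

Minimum n = 494 (rounding up)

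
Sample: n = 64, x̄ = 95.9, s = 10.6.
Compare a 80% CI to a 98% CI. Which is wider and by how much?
98% CI is wider by 2.90

df = 63
80% CI: t* = 1.295, (94.18, 97.62), width = 2 · t* · s/√n = 3.43
98% CI: t* = 2.387, (92.74, 99.06), width = 2 · t* · s/√n = 6.33

The 98% CI is wider by 6.33 - 3.43 = 2.90.
Higher confidence requires a wider interval.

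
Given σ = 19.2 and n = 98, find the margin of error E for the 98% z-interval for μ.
Margin of error = 4.51

Margin of error = z* · σ/√n
= 2.326 · 19.2/√98
= 2.326 · 19.2/9.8995
= 4.51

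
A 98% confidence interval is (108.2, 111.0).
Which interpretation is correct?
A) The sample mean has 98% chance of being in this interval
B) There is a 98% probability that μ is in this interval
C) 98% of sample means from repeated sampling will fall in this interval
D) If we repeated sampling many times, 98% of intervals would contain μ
D

A) Wrong — x̄ is observed and sits in the interval by construction.
B) Wrong — μ is fixed; the randomness lives in the interval, not in μ.
C) Wrong — coverage applies to intervals containing μ, not to future x̄ values.
D) Correct — this is the frequentist long-run coverage interpretation.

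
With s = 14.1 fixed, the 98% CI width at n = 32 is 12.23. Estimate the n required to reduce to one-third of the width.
n ≈ 288

CI width ∝ 1/√n
To reduce width by factor 3, need √n to grow by 3 → need 3² = 9 times as many samples.

Current: n = 32, width = 12.23
New: n = 288, width ≈ 3.89

Width reduced by factor of 12.23/3.89 = 3.14.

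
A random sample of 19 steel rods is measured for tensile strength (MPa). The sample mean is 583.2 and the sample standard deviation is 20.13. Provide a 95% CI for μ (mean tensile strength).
(573.50, 592.90)

t-interval (σ unknown):
df = n - 1 = 18
t* = 2.101 for 95% confidence

Margin of error = t* · s/√n = 2.101 · 20.13/√19 = 9.70

CI: (573.50, 592.90)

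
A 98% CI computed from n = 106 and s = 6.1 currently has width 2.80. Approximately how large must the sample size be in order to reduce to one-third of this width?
n ≈ 954

CI width ∝ 1/√n
To reduce width by factor 3, need √n to grow by 3 → need 3² = 9 times as many samples.

Current: n = 106, width = 2.80
New: n = 954, width ≈ 0.92

Width reduced by factor of 2.80/0.92 = 3.04.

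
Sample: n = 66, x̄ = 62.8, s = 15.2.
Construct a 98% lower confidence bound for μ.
μ ≥ 58.88

Lower bound (one-sided):
t* = 2.096 (one-sided for 98%)
Lower bound = x̄ - t* · s/√n = 62.8 - 2.096 · 15.2/√66 = 58.88

We are 98% confident that μ ≥ 58.88.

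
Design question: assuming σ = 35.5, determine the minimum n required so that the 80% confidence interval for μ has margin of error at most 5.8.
n ≥ 62

For margin E ≤ 5.8:
n ≥ (z* · σ / E)²
n ≥ (1.282 · 35.5 / 5.8)²
n ≥ 61.57

Minimum n = 62 (rounding up)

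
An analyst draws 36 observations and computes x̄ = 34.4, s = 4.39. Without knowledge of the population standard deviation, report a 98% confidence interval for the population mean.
(32.62, 36.18)

t-interval (σ unknown):
df = n - 1 = 35
t* = 2.438 for 98% confidence

Margin of error = t* · s/√n = 2.438 · 4.39/√36 = 1.78

CI: (32.62, 36.18)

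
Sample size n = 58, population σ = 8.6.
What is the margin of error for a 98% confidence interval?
Margin of error = 2.63

Margin of error = z* · σ/√n
= 2.326 · 8.6/√58
= 2.326 · 8.6/7.6158
= 2.63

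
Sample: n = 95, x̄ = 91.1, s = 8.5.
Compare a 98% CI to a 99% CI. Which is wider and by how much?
99% CI is wider by 0.46

df = 94
98% CI: t* = 2.367, (89.04, 93.16), width = 2 · t* · s/√n = 4.13
99% CI: t* = 2.629, (88.81, 93.39), width = 2 · t* · s/√n = 4.59

The 99% CI is wider by 4.59 - 4.13 = 0.46.
Higher confidence requires a wider interval.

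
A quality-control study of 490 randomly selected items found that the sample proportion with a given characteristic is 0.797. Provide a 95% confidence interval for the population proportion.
(0.761, 0.833)

Proportion CI:
SE = √(p̂(1-p̂)/n) = √(0.797 · 0.203 / 490) = 0.01817

z* = 1.960
Margin = z* · SE = 1.960 · 0.01817 = 0.0356

CI: 0.797 ± 0.0356 = (0.761, 0.833)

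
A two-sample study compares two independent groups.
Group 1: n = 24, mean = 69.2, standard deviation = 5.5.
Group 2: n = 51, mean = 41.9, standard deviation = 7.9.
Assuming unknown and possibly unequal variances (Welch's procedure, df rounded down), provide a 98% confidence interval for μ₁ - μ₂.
(23.54, 31.06)

Difference: x̄₁ - x̄₂ = 27.30
SE = √(s₁²/n₁ + s₂²/n₂) = √(5.5²/24 + 7.9²/51) = 1.5761
df = 62.32 → 62 (Welch–Satterthwaite, rounded down)
t* = 2.388

CI: 27.30 ± 2.388 · 1.5761 = 27.30 ± 3.76 = (23.54, 31.06)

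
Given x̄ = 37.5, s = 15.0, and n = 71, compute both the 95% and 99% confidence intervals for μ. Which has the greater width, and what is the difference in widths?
99% CI is wider by 2.33

df = 70
95% CI: t* = 1.994, (33.95, 41.05), width = 2 · t* · s/√n = 7.10
99% CI: t* = 2.648, (32.79, 42.21), width = 2 · t* · s/√n = 9.43

The 99% CI is wider by 9.43 - 7.10 = 2.33.
Higher confidence requires a wider interval.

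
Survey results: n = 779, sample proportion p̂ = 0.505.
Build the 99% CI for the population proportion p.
(0.459, 0.551)

Proportion CI:
SE = √(p̂(1-p̂)/n) = √(0.505 · 0.495 / 779) = 0.01791

z* = 2.576
Margin = z* · SE = 2.576 · 0.01791 = 0.0461

CI: 0.505 ± 0.0461 = (0.459, 0.551)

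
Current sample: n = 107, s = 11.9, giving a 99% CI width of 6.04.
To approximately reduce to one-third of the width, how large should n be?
n ≈ 963

CI width ∝ 1/√n
To reduce width by factor 3, need √n to grow by 3 → need 3² = 9 times as many samples.

Current: n = 107, width = 6.04
New: n = 963, width ≈ 1.98

Width reduced by factor of 6.04/1.98 = 3.05.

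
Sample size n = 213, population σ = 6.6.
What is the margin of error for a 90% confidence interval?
Margin of error = 0.74

Margin of error = z* · σ/√n
= 1.645 · 6.6/√213
= 1.645 · 6.6/14.5945
= 0.74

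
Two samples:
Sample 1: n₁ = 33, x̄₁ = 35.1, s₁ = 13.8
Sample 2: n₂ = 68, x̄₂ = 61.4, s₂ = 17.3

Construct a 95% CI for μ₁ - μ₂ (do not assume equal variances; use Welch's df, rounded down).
(-32.65, -19.95)

Difference: x̄₁ - x̄₂ = -26.30
SE = √(s₁²/n₁ + s₂²/n₂) = √(13.8²/33 + 17.3²/68) = 3.1894
df = 77.81 → 77 (Welch–Satterthwaite, rounded down)
t* = 1.991

CI: -26.30 ± 1.991 · 3.1894 = -26.30 ± 6.35 = (-32.65, -19.95)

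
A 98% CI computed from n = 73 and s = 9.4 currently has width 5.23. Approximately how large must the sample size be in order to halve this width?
n ≈ 292

CI width ∝ 1/√n
To reduce width by factor 2, need √n to grow by 2 → need 2² = 4 times as many samples.

Current: n = 73, width = 5.23
New: n = 292, width ≈ 2.57

Width reduced by factor of 5.23/2.57 = 2.04.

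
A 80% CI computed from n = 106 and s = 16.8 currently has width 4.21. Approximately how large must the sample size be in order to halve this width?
n ≈ 424

CI width ∝ 1/√n
To reduce width by factor 2, need √n to grow by 2 → need 2² = 4 times as many samples.

Current: n = 106, width = 4.21
New: n = 424, width ≈ 2.10

Width reduced by factor of 4.21/2.10 = 2.00.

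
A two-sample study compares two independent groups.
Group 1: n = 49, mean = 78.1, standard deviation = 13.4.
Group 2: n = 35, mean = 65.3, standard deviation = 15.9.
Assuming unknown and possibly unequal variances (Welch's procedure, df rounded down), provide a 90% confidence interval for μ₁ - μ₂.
(7.29, 18.31)

Difference: x̄₁ - x̄₂ = 12.80
SE = √(s₁²/n₁ + s₂²/n₂) = √(13.4²/49 + 15.9²/35) = 3.2996
df = 65.34 → 65 (Welch–Satterthwaite, rounded down)
t* = 1.669

CI: 12.80 ± 1.669 · 3.2996 = 12.80 ± 5.51 = (7.29, 18.31)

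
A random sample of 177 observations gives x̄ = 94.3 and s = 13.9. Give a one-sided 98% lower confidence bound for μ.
μ ≥ 92.14

Lower bound (one-sided):
t* = 2.069 (one-sided for 98%)
Lower bound = x̄ - t* · s/√n = 94.3 - 2.069 · 13.9/√177 = 92.14

We are 98% confident that μ ≥ 92.14.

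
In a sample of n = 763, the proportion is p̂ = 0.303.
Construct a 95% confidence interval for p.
(0.270, 0.336)

Proportion CI:
SE = √(p̂(1-p̂)/n) = √(0.303 · 0.697 / 763) = 0.01664

z* = 1.960
Margin = z* · SE = 1.960 · 0.01664 = 0.0326

CI: 0.303 ± 0.0326 = (0.270, 0.336)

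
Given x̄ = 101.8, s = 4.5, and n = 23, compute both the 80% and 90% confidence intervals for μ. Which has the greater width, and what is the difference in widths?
90% CI is wider by 0.74

df = 22
80% CI: t* = 1.321, (100.56, 103.04), width = 2 · t* · s/√n = 2.48
90% CI: t* = 1.717, (100.19, 103.41), width = 2 · t* · s/√n = 3.22

The 90% CI is wider by 3.22 - 2.48 = 0.74.
Higher confidence requires a wider interval.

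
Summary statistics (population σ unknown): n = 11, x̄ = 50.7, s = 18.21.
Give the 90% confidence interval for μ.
(40.75, 60.65)

t-interval (σ unknown):
df = n - 1 = 10
t* = 1.812 for 90% confidence

Margin of error = t* · s/√n = 1.812 · 18.21/√11 = 9.95

CI: (40.75, 60.65)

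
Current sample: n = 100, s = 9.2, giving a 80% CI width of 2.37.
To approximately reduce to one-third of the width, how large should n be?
n ≈ 900

CI width ∝ 1/√n
To reduce width by factor 3, need √n to grow by 3 → need 3² = 9 times as many samples.

Current: n = 100, width = 2.37
New: n = 900, width ≈ 0.79

Width reduced by factor of 2.37/0.79 = 3.00.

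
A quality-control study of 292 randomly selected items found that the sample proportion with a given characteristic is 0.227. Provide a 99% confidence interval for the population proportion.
(0.164, 0.290)

Proportion CI:
SE = √(p̂(1-p̂)/n) = √(0.227 · 0.773 / 292) = 0.02451

z* = 2.576
Margin = z* · SE = 2.576 · 0.02451 = 0.0631

CI: 0.227 ± 0.0631 = (0.164, 0.290)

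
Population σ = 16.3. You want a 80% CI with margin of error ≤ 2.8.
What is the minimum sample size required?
n ≥ 56

For margin E ≤ 2.8:
n ≥ (z* · σ / E)²
n ≥ (1.282 · 16.3 / 2.8)²
n ≥ 55.70

Minimum n = 56 (rounding up)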